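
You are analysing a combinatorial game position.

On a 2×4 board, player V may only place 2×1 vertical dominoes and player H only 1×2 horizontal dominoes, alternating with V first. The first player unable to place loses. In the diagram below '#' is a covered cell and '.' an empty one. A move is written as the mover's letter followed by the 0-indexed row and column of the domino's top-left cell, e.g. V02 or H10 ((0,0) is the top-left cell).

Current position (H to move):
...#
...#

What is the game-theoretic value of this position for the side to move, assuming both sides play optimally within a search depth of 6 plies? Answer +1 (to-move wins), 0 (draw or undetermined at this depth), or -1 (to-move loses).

ply 1, H at ...#/...# | H00=+1→##.#/...#*; H01=+1→.###/...#; H10=+1→...#/##.#; H11=+1→...#/.###
ply 2, V at ##.#/...# | V02=-1→####/..##*
ply 3, H at ####/..## | H10=+1→####/####*
ply 4: ####/#### is terminal -1 (V); from ...#/...# depth 6

value(...#/...#, H) = +1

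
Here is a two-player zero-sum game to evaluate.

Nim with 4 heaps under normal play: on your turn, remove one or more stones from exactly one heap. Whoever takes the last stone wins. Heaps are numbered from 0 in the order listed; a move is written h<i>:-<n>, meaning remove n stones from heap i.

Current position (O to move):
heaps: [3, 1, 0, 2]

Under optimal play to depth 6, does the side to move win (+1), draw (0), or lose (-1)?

ply 1, O at (3,1,0,2) | h0:-1=-1→(2,1,0,2)*; h0:-2=-1→(1,1,0,2); h0:-3=-1→(0,1,0,2); h1:-1=-1→(3,0,0,2); h3:-1=-1→(3,1,0,1); h3:-2=-1→(3,1,0,0)
ply 2, X at (2,1,0,2) | h0:-1=-1→(1,1,0,2); h0:-2=-1→(0,1,0,2); h1:-1=+1→(2,0,0,2)*; h3:-1=-1→(2,1,0,1); h3:-2=-1→(2,1,0,0)
ply 3, O at (2,0,0,2) | h0:-1=-1→(1,0,0,2)*; h0:-2=-1→(0,0,0,2); h3:-1=-1→(2,0,0,1); h3:-2=-1→(2,0,0,0)
ply 4, X at (1,0,0,2) | h0:-1=-1→(0,0,0,2); h3:-1=+1→(1,0,0,1)*; h3:-2=-1→(1,0,0,0)
ply 5, O at (1,0,0,1) | h0:-1=-1→(0,0,0,1)*; h3:-1=-1→(1,0,0,0)
ply 6, X at (0,0,0,1) | h3:-1=+1→(0,0,0,0)*
ply 7: (0,0,0,0) is terminal -1 (O); from (3,1,0,2) depth 6

value((3,1,0,2), O) = -1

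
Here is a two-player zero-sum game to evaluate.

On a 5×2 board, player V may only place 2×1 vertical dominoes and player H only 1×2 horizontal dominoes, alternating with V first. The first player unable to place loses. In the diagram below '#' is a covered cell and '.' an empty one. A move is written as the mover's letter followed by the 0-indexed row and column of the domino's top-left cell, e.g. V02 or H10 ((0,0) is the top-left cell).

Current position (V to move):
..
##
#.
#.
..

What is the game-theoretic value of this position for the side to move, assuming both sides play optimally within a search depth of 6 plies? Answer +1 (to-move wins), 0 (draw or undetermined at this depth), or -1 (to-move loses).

value(../##/#./#./.., V) = -1

[../##/#./#./..] V move#1: V21:-1/../##/##/##/..*, V31:-1/../##/#./##/.#
[../##/##/##/..] H move#2: H00:+1/##/##/##/##/..*, H40:+1/../##/##/##/##
[##/##/##/##/..] end (terminal -1, V#3); searched ../##/#./#./.. to 6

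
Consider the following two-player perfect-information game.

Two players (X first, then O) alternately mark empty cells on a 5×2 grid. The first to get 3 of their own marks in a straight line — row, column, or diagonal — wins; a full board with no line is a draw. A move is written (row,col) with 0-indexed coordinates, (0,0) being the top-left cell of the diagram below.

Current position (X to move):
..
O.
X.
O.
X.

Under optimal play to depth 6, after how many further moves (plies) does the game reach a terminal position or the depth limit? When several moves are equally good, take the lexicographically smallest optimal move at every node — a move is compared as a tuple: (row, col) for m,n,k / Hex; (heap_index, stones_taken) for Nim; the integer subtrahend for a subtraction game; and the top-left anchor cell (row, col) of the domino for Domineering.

PV length from [../O./X./O./X.]: 6 plies

[../O./X./O./X.] X move#1: (0,0):+0/X./O./X./O./X.*, (0,1):+0/.X/O./X./O./X., (1,1):+0/../OX/X./O./X., (2,1):+0/../O./XX/O./X., (3,1):+0/../O./X./OX/X., (4,1):+0/../O./X./O./XX
[X./O./X./O./X.] O move#2: (0,1):+0/XO/O./X./O./X.*, (1,1):+0/X./OO/X./O./X., (2,1):+0/X./O./XO/O./X., (3,1):+0/X./O./X./OO/X., (4,1):+0/X./O./X./O./XO
[XO/O./X./O./X.] X move#3: (1,1):+0/XO/OX/X./O./X.*, (2,1):+0/XO/O./XX/O./X., (3,1):+0/XO/O./X./OX/X., (4,1):+0/XO/O./X./O./XX
[XO/OX/X./O./X.] O move#4: (2,1):+0/XO/OX/XO/O./X.*, (3,1):+0/XO/OX/X./OO/X., (4,1):+0/XO/OX/X./O./XO
[XO/OX/XO/O./X.] X move#5: (3,1):+0/XO/OX/XO/OX/X.*, (4,1):+0/XO/OX/XO/O./XX
[XO/OX/XO/OX/X.] O move#6: (4,1):+0/XO/OX/XO/OX/XO*
[XO/OX/XO/OX/XO] end (terminal +0, X#7); searched ../O./X./O./X. to 6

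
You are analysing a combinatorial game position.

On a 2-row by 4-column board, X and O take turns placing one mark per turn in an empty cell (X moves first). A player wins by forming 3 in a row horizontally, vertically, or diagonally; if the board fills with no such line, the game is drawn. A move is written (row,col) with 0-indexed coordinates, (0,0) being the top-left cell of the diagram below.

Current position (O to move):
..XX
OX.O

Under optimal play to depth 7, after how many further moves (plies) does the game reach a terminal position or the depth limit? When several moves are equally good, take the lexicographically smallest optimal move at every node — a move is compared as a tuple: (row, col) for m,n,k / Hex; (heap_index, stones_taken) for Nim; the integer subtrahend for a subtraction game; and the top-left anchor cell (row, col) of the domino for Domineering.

ply 1, O at ..XX/OX.O | (0,0)=-1→O.XX/OX.O; (0,1)=+0→.OXX/OX.O*; (1,2)=-1→..XX/OXOO
ply 2, X at .OXX/OX.O | (0,0)=+0→XOXX/OX.O*; (1,2)=+0→.OXX/OXXO
ply 3, O at XOXX/OX.O | (1,2)=+0→XOXX/OXOO*
ply 4: XOXX/OXOO is terminal +0 (X); from ..XX/OX.O depth 7

PV length from [..XX/OX.O]: 3 plies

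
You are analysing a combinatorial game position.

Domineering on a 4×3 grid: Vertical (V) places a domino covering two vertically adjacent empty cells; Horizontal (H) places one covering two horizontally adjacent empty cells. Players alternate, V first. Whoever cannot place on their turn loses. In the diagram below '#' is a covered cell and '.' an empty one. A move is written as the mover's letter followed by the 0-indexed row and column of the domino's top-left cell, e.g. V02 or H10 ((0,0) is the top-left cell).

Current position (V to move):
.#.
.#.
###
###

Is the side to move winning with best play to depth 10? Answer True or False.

V winning at [.#./.#./###/###]: True

ply 1, V at .#./.#./###/### | V00=+1→##./##./###/###*; V02=+1→.##/.##/###/###
ply 2: ##./##./###/### is terminal -1 (H); from .#./.#./###/### depth 10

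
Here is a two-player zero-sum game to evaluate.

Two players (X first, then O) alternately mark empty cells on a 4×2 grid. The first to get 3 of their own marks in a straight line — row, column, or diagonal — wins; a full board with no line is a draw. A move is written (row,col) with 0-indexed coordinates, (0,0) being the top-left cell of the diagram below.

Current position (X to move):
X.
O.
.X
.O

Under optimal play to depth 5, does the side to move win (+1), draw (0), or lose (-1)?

p1 X@[X./O./.X/.O]: (0,1)[XX/O./.X/.O]+0* (1,1)[X./OX/.X/.O]+0 (2,0)[X./O./XX/.O]+0 (3,0)[X./O./.X/XO]+0
p2 O@[XX/O./.X/.O]: (1,1)[XX/OO/.X/.O]+0* (2,0)[XX/O./OX/.O]-1 (3,0)[XX/O./.X/OO]-1
p3 X@[XX/OO/.X/.O]: (2,0)[XX/OO/XX/.O]+0* (3,0)[XX/OO/.X/XO]+0
p4 O@[XX/OO/XX/.O]: (3,0)[XX/OO/XX/OO]+0*
p5 X@[XX/OO/XX/OO] terminal +0; root [X./O./.X/.O] d5

value(X./O./.X/.O, X) = 0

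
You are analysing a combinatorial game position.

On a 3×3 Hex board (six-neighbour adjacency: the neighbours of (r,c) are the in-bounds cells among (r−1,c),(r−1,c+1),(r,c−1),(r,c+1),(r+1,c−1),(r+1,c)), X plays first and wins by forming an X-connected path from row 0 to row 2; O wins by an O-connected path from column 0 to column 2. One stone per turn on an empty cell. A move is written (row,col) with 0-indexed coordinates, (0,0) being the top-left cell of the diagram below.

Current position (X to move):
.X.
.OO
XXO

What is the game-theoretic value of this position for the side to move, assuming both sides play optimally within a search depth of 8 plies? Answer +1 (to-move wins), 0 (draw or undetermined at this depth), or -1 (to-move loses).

value(.X./.OO/XXO, X) = +1

[.X./.OO/XXO] X move#1: (0,0):-1/XX./.OO/XXO, (0,2):-1/.XX/.OO/XXO, (1,0):+1/.X./XOO/XXO*
[.X./XOO/XXO] end (terminal -1, O#2); searched .X./.OO/XXO to 8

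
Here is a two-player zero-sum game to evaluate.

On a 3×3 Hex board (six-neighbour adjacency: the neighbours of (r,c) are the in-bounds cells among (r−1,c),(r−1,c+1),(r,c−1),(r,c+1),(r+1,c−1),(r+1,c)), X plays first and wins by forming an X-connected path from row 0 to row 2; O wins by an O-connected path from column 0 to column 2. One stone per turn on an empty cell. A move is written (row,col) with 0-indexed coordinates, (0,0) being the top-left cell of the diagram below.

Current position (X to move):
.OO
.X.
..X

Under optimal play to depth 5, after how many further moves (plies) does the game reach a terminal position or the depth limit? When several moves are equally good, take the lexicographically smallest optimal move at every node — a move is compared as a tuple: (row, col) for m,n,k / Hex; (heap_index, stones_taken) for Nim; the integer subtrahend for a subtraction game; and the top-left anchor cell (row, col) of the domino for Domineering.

PV length from [.OO/.X./..X]: 2 plies

p1 X@[.OO/.X./..X]: (0,0)[XOO/.X./..X]-1* (1,0)[.OO/XX./..X]-1 (1,2)[.OO/.XX/..X]-1 (2,0)[.OO/.X./X.X]-1 (2,1)[.OO/.X./.XX]-1
p2 O@[XOO/.X./..X]: (1,0)[XOO/OX./..X]+1* (1,2)[XOO/.XO/..X]-1 (2,0)[XOO/.X./O.X]-1 (2,1)[XOO/.X./.OX]-1
p3 X@[XOO/OX./..X] terminal -1; root [.OO/.X./..X] d5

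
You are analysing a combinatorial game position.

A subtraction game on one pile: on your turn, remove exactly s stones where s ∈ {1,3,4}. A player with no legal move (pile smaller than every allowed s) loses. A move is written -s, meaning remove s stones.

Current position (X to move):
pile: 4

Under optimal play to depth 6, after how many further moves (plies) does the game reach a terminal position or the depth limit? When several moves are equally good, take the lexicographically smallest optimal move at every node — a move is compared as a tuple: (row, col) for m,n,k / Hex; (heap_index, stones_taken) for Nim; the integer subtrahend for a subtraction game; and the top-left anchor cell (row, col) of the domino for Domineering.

[4] X move#1: -1:-1/3, -3:-1/1, -4:+1/0*
[0] end (terminal -1, O#2); searched 4 to 6

PV length from [4]: 1 ply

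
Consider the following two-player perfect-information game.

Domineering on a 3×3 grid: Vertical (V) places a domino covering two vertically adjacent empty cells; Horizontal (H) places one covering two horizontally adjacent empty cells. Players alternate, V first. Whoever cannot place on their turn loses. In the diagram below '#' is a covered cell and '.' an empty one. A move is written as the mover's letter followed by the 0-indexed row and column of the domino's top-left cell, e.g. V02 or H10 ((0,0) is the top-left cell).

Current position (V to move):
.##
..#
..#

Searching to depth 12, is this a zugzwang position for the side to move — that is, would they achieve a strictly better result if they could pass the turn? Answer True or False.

p1 V@[.##/..#/..#]: V00[###/#.#/..#]-1 V10[.##/#.#/#.#]+1* V11[.##/.##/.##]+1
p2 H@[.##/#.#/#.#] terminal -1; root [.##/..#/..#] d12
if V skipped the turn, H would face:
~ p1 H@[.##/..#/..#]: H10[.##/###/..#]+1* H20[.##/..#/###]-1
~ p2 V@[.##/###/..#] terminal -1; root [.##/..#/..#] d12
compare (V): move=+1 vs pass=-1

zugzwang(.##/..#/..#, V) = False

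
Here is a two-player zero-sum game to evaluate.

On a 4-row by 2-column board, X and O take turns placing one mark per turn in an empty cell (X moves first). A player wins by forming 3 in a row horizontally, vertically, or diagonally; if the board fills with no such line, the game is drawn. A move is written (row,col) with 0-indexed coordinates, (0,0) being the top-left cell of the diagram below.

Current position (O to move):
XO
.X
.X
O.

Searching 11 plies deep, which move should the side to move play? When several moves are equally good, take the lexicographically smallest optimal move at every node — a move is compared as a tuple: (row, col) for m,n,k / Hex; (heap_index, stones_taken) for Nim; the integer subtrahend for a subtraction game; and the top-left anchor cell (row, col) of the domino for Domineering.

ply 1, O at XO/.X/.X/O. | (1,0)=-1→XO/OX/.X/O.; (2,0)=-1→XO/.X/OX/O.; (3,1)=+0→XO/.X/.X/OO*
ply 2, X at XO/.X/.X/OO | (1,0)=+0→XO/XX/.X/OO*; (2,0)=+0→XO/.X/XX/OO
ply 3, O at XO/XX/.X/OO | (2,0)=+0→XO/XX/OX/OO*
ply 4: XO/XX/OX/OO is terminal +0 (X); from XO/.X/.X/O. depth 11

O's best at [XO/.X/.X/O.]: (3,1)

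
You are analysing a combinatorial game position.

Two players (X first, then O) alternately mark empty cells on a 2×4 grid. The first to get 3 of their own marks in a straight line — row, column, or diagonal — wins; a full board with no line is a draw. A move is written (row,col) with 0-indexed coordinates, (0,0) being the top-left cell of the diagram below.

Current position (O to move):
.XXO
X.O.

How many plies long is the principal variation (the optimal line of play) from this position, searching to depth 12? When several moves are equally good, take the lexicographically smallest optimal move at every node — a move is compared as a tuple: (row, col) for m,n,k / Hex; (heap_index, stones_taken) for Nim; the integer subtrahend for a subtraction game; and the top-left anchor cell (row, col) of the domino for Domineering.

PV length from [.XXO/X.O.]: 3 plies

ply 1, O at .XXO/X.O. | (0,0)=+0→OXXO/X.O.*; (1,1)=-1→.XXO/XOO.; (1,3)=-1→.XXO/X.OO
ply 2, X at OXXO/X.O. | (1,1)=+0→OXXO/XXO.*; (1,3)=+0→OXXO/X.OX
ply 3, O at OXXO/XXO. | (1,3)=+0→OXXO/XXOO*
ply 4: OXXO/XXOO is terminal +0 (X); from .XXO/X.O. depth 12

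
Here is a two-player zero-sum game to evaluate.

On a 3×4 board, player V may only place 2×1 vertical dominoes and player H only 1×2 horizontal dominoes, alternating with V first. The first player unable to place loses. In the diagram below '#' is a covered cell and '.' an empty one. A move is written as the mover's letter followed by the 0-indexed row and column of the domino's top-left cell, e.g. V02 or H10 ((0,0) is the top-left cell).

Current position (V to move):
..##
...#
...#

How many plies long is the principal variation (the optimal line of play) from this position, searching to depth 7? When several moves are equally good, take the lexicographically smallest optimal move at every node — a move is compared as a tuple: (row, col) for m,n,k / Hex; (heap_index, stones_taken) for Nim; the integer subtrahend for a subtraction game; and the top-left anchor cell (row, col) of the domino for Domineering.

PV length from [..##/...#/...#]: 3 plies

ply 1, V at ..##/...#/...# | V00=-1→#.##/#..#/...#; V01=+1→.###/.#.#/...#*; V10=-1→..##/#..#/#..#; V11=+1→..##/.#.#/.#.#; V12=-1→..##/..##/..##
ply 2, H at .###/.#.#/...# | H20=-1→.###/.#.#/##.#*; H21=-1→.###/.#.#/.###
ply 3, V at .###/.#.#/##.# | V00=+1→####/##.#/##.#*; V12=+1→.###/.###/####
ply 4: ####/##.#/##.# is terminal -1 (H); from ..##/...#/...# depth 7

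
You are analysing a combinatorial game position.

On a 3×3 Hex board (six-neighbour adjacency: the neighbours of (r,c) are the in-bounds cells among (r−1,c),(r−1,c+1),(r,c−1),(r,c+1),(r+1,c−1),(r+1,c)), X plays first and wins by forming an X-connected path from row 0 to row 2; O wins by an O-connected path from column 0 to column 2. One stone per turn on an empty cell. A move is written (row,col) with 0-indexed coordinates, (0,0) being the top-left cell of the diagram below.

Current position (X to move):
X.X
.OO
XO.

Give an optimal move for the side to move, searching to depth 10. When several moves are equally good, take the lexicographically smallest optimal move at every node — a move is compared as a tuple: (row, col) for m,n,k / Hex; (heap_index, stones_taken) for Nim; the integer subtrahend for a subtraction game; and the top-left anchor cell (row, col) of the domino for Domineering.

X's best at [X.X/.OO/XO.]: (1,0)

[X.X/.OO/XO.] X move#1: (0,1):-1/XXX/.OO/XO., (1,0):+1/X.X/XOO/XO.*, (2,2):-1/X.X/.OO/XOX
[X.X/XOO/XO.] end (terminal -1, O#2); searched X.X/.OO/XO. to 10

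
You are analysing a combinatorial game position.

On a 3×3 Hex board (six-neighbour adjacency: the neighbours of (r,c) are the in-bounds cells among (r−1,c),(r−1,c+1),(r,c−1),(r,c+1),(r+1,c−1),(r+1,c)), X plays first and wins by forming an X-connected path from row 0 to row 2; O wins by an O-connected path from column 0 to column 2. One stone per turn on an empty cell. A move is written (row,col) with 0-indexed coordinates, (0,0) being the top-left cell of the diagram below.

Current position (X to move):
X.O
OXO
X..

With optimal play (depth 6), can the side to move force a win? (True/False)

X winning at [X.O/OXO/X..]: True

ply 1, X at X.O/OXO/X.. | (0,1)=+1→XXO/OXO/X..*; (2,1)=-1→X.O/OXO/XX.; (2,2)=-1→X.O/OXO/X.X
ply 2: XXO/OXO/X.. is terminal -1 (O); from X.O/OXO/X.. depth 6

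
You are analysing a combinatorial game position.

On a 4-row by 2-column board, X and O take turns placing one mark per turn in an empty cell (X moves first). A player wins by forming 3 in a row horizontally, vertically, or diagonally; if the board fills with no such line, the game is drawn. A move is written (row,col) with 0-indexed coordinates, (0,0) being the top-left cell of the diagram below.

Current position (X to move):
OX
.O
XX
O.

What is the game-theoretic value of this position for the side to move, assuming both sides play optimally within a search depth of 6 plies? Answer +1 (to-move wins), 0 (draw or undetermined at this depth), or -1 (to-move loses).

ply 1, X at OX/.O/XX/O. | (1,0)=+0→OX/XO/XX/O.*; (3,1)=+0→OX/.O/XX/OX
ply 2, O at OX/XO/XX/O. | (3,1)=+0→OX/XO/XX/OO*
ply 3: OX/XO/XX/OO is terminal +0 (X); from OX/.O/XX/O. depth 6

value(OX/.O/XX/O., X) = 0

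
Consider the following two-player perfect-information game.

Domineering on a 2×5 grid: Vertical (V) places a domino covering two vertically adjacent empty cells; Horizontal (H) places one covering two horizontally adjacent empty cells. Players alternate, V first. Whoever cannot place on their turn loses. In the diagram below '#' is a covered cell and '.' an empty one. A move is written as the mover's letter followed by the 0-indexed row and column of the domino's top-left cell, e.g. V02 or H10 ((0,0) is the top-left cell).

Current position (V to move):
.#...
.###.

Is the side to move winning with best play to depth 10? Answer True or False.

V winning at [.#.../.###.]: True

ply 1, V at .#.../.###. | V00=-1→##.../####.; V04=+1→.#..#/.####*
ply 2, H at .#..#/.#### | H02=-1→.####/.####*
ply 3, V at .####/.#### | V00=+1→#####/#####*
ply 4: #####/##### is terminal -1 (H); from .#.../.###. depth 10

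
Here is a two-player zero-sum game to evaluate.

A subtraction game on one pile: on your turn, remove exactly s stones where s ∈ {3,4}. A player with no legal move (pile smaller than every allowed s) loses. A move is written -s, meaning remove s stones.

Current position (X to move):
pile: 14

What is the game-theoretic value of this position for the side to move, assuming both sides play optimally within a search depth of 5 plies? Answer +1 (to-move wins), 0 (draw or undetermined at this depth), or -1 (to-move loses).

value(14, X) = -1

ply 1, X at 14 | -3=-1→11*; -4=-1→10
ply 2, O at 11 | -3=+1→8*; -4=+1→7
ply 3, X at 8 | -3=-1→5*; -4=-1→4
ply 4, O at 5 | -3=+1→2*; -4=+1→1
ply 5: 2 is terminal -1 (X); from 14 depth 5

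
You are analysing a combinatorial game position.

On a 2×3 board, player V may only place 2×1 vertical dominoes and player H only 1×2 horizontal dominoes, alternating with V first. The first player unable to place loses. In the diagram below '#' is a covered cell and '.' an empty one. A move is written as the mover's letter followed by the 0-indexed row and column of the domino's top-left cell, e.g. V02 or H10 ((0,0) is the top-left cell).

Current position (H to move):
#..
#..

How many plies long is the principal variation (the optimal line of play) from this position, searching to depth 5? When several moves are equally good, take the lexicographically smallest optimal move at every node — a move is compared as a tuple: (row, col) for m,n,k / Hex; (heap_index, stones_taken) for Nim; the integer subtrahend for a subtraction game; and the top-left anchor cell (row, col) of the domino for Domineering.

ply 1, H at #../#.. | H01=+1→###/#..*; H11=+1→#../###
ply 2: ###/#.. is terminal -1 (V); from #../#.. depth 5

PV length from [#../#..]: 1 ply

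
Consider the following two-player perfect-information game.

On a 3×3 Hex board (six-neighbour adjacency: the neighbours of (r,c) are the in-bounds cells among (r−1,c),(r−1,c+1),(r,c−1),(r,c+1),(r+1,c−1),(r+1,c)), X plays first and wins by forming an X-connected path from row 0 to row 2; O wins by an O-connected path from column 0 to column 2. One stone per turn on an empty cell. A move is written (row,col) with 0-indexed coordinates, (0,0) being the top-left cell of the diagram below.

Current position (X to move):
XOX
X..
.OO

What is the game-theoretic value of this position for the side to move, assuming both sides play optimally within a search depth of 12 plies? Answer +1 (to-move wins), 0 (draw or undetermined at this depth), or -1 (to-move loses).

value(XOX/X../.OO, X) = +1

p1 X@[XOX/X../.OO]: (1,1)[XOX/XX./.OO]-1 (1,2)[XOX/X.X/.OO]-1 (2,0)[XOX/X../XOO]+1*
p2 O@[XOX/X../XOO] terminal -1; root [XOX/X../.OO] d12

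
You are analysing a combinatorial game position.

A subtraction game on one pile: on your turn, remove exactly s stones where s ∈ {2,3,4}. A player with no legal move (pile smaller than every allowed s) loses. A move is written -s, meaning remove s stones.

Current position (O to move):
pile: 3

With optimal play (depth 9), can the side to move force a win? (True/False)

O winning at [3]: True

[3] O move#1: -2:+1/1*, -3:+1/0
[1] end (terminal -1, X#2); searched 3 to 9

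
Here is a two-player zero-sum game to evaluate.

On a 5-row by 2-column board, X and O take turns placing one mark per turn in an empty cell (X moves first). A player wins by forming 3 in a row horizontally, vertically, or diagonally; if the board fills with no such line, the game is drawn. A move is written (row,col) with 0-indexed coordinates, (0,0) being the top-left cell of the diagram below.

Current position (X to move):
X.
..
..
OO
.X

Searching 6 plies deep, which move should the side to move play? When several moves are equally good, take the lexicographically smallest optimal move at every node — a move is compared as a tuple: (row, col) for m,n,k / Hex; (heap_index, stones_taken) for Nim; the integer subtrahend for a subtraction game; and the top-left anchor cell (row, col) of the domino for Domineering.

ply 1, X at X./../../OO/.X | (0,1)=-1→XX/../../OO/.X; (1,0)=+0→X./X./../OO/.X*; (1,1)=-1→X./.X/../OO/.X; (2,0)=+0→X./../X./OO/.X; (2,1)=-1→X./../.X/OO/.X; (4,0)=+0→X./../../OO/XX
ply 2, O at X./X./../OO/.X | (0,1)=-1→XO/X./../OO/.X; (1,1)=-1→X./XO/../OO/.X; (2,0)=+0→X./X./O./OO/.X*; (2,1)=-1→X./X./.O/OO/.X; (4,0)=-1→X./X./../OO/OX
ply 3, X at X./X./O./OO/.X | (0,1)=-1→XX/X./O./OO/.X; (1,1)=-1→X./XX/O./OO/.X; (2,1)=-1→X./X./OX/OO/.X; (4,0)=+0→X./X./O./OO/XX*
ply 4, O at X./X./O./OO/XX | (0,1)=+0→XO/X./O./OO/XX*; (1,1)=+0→X./XO/O./OO/XX; (2,1)=+0→X./X./OO/OO/XX
ply 5, X at XO/X./O./OO/XX | (1,1)=+0→XO/XX/O./OO/XX*; (2,1)=+0→XO/X./OX/OO/XX
ply 6, O at XO/XX/O./OO/XX | (2,1)=+0→XO/XX/OO/OO/XX*
ply 7: XO/XX/OO/OO/XX is terminal +0 (X); from X./../../OO/.X depth 6

X's best at [X./../../OO/.X]: (1,0)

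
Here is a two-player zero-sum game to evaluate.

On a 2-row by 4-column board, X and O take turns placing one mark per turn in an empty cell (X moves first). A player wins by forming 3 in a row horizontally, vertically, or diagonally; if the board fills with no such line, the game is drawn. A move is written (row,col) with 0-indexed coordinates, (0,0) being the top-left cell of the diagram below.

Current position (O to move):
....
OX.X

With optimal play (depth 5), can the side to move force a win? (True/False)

O winning at [..../OX.X]: False

p1 O@[..../OX.X]: (0,0)[O.../OX.X]-1 (0,1)[.O../OX.X]-1 (0,2)[..O./OX.X]-1 (0,3)[...O/OX.X]-1 (1,2)[..../OXOX]+0*
p2 X@[..../OXOX]: (0,0)[X.../OXOX]+0* (0,1)[.X../OXOX]+0 (0,2)[..X./OXOX]+0 (0,3)[...X/OXOX]+0
p3 O@[X.../OXOX]: (0,1)[XO../OXOX]+0* (0,2)[X.O./OXOX]+0 (0,3)[X..O/OXOX]+0
p4 X@[XO../OXOX]: (0,2)[XOX./OXOX]+0* (0,3)[XO.X/OXOX]+0
p5 O@[XOX./OXOX]: (0,3)[XOXO/OXOX]+0*
p6 X@[XOXO/OXOX] terminal +0; root [..../OX.X] d5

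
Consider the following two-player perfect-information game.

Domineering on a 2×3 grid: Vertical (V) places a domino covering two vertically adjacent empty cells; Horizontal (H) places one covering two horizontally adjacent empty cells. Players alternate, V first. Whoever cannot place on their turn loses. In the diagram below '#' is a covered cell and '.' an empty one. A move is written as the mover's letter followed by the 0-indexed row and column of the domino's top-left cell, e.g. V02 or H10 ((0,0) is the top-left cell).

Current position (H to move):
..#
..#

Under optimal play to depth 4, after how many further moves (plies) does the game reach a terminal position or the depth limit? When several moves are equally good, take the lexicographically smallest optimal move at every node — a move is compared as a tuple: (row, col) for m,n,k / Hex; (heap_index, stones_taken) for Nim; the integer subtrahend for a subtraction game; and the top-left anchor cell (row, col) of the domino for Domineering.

ply 1, H at ..#/..# | H00=+1→###/..#*; H10=+1→..#/###
ply 2: ###/..# is terminal -1 (V); from ..#/..# depth 4

PV length from [..#/..#]: 1 ply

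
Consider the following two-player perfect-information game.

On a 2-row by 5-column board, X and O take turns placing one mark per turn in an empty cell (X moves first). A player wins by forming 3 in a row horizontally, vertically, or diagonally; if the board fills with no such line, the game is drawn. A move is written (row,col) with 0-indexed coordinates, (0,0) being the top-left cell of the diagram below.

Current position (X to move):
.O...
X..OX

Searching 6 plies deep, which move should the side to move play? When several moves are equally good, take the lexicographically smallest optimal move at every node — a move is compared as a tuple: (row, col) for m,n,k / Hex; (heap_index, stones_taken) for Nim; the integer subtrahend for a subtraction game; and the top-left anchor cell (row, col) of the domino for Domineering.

ply 1, X at .O.../X..OX | (0,0)=+0→XO.../X..OX*; (0,2)=+0→.OX../X..OX; (0,3)=+0→.O.X./X..OX; (0,4)=-1→.O..X/X..OX; (1,1)=+0→.O.../XX.OX; (1,2)=+0→.O.../X.XOX
ply 2, O at XO.../X..OX | (0,2)=+0→XOO../X..OX*; (0,3)=+0→XO.O./X..OX; (0,4)=+0→XO..O/X..OX; (1,1)=+0→XO.../XO.OX; (1,2)=+0→XO.../X.OOX
ply 3, X at XOO../X..OX | (0,3)=+0→XOOX./X..OX*; (0,4)=-1→XOO.X/X..OX; (1,1)=-1→XOO../XX.OX; (1,2)=-1→XOO../X.XOX
ply 4, O at XOOX./X..OX | (0,4)=+0→XOOXO/X..OX*; (1,1)=+0→XOOX./XO.OX; (1,2)=+0→XOOX./X.OOX
ply 5, X at XOOXO/X..OX | (1,1)=+0→XOOXO/XX.OX*; (1,2)=+0→XOOXO/X.XOX
ply 6, O at XOOXO/XX.OX | (1,2)=+0→XOOXO/XXOOX*
ply 7: XOOXO/XXOOX is terminal +0 (X); from .O.../X..OX depth 6

X's best at [.O.../X..OX]: (0,0)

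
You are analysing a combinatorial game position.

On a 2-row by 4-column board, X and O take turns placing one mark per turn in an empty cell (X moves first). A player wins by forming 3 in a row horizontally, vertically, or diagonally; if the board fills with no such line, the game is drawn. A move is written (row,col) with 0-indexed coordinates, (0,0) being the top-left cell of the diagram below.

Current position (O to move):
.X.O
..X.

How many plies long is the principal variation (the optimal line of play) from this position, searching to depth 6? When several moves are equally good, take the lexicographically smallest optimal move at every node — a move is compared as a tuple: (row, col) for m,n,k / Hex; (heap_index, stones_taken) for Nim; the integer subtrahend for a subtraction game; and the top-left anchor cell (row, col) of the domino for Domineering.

p1 O@[.X.O/..X.]: (0,0)[OX.O/..X.]-1 (0,2)[.XOO/..X.]-1 (1,0)[.X.O/O.X.]+0* (1,1)[.X.O/.OX.]+0 (1,3)[.X.O/..XO]+0
p2 X@[.X.O/O.X.]: (0,0)[XX.O/O.X.]+0* (0,2)[.XXO/O.X.]+0 (1,1)[.X.O/OXX.]+0 (1,3)[.X.O/O.XX]+0
p3 O@[XX.O/O.X.]: (0,2)[XXOO/O.X.]+0* (1,1)[XX.O/OOX.]-1 (1,3)[XX.O/O.XO]-1
p4 X@[XXOO/O.X.]: (1,1)[XXOO/OXX.]+0* (1,3)[XXOO/O.XX]+0
p5 O@[XXOO/OXX.]: (1,3)[XXOO/OXXO]+0*
p6 X@[XXOO/OXXO] terminal +0; root [.X.O/..X.] d6

PV length from [.X.O/..X.]: 5 plies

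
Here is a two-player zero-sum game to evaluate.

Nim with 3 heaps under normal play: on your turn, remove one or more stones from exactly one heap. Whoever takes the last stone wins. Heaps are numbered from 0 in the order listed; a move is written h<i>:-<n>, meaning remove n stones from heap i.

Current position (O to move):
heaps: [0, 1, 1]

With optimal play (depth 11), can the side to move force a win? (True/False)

p1 O@[(0,1,1)]: h1:-1[(0,0,1)]-1* h2:-1[(0,1,0)]-1
p2 X@[(0,0,1)]: h2:-1[(0,0,0)]+1*
p3 O@[(0,0,0)] terminal -1; root [(0,1,1)] d11

O winning at [(0,1,1)]: False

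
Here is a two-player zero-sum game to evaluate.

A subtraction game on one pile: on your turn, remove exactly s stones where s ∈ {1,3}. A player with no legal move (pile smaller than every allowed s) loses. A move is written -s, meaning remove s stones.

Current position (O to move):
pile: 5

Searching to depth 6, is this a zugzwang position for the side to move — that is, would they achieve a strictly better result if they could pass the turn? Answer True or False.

zugzwang(5, O) = False

p1 O@[5]: -1[4]+1* -3[2]+1
p2 X@[4]: -1[3]-1* -3[1]-1
p3 O@[3]: -1[2]+1* -3[0]+1
p4 X@[2]: -1[1]-1*
p5 O@[1]: -1[0]+1*
p6 X@[0] terminal -1; root [5] d6
suppose O passes — search the same position with X to move:
pass> p1 X@[5]: -1[4]+1* -3[2]+1
pass> p2 O@[4]: -1[3]-1* -3[1]-1
pass> p3 X@[3]: -1[2]+1* -3[0]+1
pass> p4 O@[2]: -1[1]-1*
pass> p5 X@[1]: -1[0]+1*
pass> p6 O@[0] terminal -1; root [5] d6
for O: play +1, pass -1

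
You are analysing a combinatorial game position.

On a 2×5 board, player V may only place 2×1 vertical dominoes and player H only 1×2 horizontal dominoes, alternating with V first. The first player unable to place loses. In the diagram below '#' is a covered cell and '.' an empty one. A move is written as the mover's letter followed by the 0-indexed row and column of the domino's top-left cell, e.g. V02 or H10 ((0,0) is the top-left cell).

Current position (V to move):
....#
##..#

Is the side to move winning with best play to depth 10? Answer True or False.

ply 1, V at ....#/##..# | V02=+1→..#.#/###.#*; V03=-1→...##/##.##
ply 2, H at ..#.#/###.# | H00=-1→###.#/###.#*
ply 3, V at ###.#/###.# | V03=+1→#####/#####*
ply 4: #####/##### is terminal -1 (H); from ....#/##..# depth 10

V winning at [....#/##..#]: True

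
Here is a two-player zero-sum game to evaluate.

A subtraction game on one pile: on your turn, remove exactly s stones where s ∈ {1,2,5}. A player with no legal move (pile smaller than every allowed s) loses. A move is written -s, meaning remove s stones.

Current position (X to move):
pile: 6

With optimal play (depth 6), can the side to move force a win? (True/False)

ply 1, X at 6 | -1=-1→5*; -2=-1→4; -5=-1→1
ply 2, O at 5 | -1=-1→4; -2=+1→3*; -5=+1→0
ply 3, X at 3 | -1=-1→2*; -2=-1→1
ply 4, O at 2 | -1=-1→1; -2=+1→0*
ply 5: 0 is terminal -1 (X); from 6 depth 6

X winning at [6]: False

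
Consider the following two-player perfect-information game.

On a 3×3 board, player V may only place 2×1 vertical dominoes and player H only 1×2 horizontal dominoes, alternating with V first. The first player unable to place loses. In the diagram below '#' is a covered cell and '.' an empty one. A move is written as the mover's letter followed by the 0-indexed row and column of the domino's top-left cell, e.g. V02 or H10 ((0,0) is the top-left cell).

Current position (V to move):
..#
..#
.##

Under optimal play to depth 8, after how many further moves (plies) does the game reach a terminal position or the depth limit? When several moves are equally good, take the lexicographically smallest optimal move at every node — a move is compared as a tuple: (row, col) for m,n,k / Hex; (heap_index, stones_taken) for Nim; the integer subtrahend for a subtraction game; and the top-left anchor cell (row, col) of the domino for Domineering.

[..#/..#/.##] V move#1: V00:+1/#.#/#.#/.##*, V01:+1/.##/.##/.##, V10:-1/..#/#.#/###
[#.#/#.#/.##] end (terminal -1, H#2); searched ..#/..#/.## to 8

PV length from [..#/..#/.##]: 1 ply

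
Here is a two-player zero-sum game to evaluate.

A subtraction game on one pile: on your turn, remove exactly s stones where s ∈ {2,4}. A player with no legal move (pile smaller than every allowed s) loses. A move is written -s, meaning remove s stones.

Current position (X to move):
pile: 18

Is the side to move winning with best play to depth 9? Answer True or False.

X winning at [18]: False

[18] X move#1: -2:-1/16*, -4:-1/14
[16] O move#2: -2:-1/14, -4:+1/12*
[12] X move#3: -2:-1/10*, -4:-1/8
[10] O move#4: -2:-1/8, -4:+1/6*
[6] X move#5: -2:-1/4*, -4:-1/2
[4] O move#6: -2:-1/2, -4:+1/0*
[0] end (terminal -1, X#7); searched 18 to 9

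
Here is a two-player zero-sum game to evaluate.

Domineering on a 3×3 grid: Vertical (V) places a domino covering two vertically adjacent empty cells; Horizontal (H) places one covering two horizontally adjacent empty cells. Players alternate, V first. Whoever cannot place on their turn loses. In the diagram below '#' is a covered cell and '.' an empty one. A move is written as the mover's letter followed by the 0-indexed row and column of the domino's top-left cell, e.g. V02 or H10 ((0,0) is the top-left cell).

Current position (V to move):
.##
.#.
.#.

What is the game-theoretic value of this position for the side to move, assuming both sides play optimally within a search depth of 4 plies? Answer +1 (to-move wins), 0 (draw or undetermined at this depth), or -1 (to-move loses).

value(.##/.#./.#., V) = +1

p1 V@[.##/.#./.#.]: V00[###/##./.#.]+1* V10[.##/##./##.]+1 V12[.##/.##/.##]+1
p2 H@[###/##./.#.] terminal -1; root [.##/.#./.#.] d4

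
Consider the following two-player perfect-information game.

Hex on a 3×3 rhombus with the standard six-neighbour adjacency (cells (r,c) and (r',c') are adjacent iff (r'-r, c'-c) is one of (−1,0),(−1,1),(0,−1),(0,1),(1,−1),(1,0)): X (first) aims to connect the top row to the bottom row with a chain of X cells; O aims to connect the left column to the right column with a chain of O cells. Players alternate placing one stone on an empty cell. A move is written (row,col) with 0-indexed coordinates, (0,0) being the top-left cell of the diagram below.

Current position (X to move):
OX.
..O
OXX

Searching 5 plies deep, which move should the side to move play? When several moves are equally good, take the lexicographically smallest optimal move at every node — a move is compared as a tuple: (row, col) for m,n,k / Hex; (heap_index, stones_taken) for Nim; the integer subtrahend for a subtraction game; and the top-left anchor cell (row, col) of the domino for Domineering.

X's best at [OX./..O/OXX]: (1,1)

ply 1, X at OX./..O/OXX | (0,2)=-1→OXX/..O/OXX; (1,0)=-1→OX./X.O/OXX; (1,1)=+1→OX./.XO/OXX*
ply 2: OX./.XO/OXX is terminal -1 (O); from OX./..O/OXX depth 5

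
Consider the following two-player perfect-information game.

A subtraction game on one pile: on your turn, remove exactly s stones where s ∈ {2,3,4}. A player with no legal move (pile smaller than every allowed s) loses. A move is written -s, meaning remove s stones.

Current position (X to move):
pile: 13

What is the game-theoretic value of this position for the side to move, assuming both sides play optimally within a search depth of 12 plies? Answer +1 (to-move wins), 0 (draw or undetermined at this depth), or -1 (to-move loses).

value(13, X) = -1

ply 1, X at 13 | -2=-1→11*; -3=-1→10; -4=-1→9
ply 2, O at 11 | -2=-1→9; -3=-1→8; -4=+1→7*
ply 3, X at 7 | -2=-1→5*; -3=-1→4; -4=-1→3
ply 4, O at 5 | -2=-1→3; -3=-1→2; -4=+1→1*
ply 5: 1 is terminal -1 (X); from 13 depth 12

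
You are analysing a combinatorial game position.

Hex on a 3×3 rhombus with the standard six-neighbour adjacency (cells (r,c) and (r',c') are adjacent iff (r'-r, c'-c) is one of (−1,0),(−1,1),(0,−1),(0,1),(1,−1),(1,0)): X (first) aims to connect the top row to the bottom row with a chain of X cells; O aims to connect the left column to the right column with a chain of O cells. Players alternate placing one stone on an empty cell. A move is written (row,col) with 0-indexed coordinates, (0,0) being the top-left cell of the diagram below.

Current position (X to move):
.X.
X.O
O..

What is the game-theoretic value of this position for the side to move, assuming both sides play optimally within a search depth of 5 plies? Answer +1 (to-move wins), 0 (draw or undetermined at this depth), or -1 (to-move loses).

value(.X./X.O/O.., X) = -1

[.X./X.O/O..] X move#1: (0,0):-1/XX./X.O/O..*, (0,2):-1/.XX/X.O/O.., (1,1):-1/.X./XXO/O.., (2,1):-1/.X./X.O/OX., (2,2):-1/.X./X.O/O.X
[XX./X.O/O..] O move#2: (0,2):+1/XXO/X.O/O..*, (1,1):+1/XX./XOO/O.., (2,1):+1/XX./X.O/OO., (2,2):+1/XX./X.O/O.O
[XXO/X.O/O..] X move#3: (1,1):-1/XXO/XXO/O..*, (2,1):-1/XXO/X.O/OX., (2,2):-1/XXO/X.O/O.X
[XXO/XXO/O..] O move#4: (2,1):+1/XXO/XXO/OO.*, (2,2):-1/XXO/XXO/O.O
[XXO/XXO/OO.] end (terminal -1, X#5); searched .X./X.O/O.. to 5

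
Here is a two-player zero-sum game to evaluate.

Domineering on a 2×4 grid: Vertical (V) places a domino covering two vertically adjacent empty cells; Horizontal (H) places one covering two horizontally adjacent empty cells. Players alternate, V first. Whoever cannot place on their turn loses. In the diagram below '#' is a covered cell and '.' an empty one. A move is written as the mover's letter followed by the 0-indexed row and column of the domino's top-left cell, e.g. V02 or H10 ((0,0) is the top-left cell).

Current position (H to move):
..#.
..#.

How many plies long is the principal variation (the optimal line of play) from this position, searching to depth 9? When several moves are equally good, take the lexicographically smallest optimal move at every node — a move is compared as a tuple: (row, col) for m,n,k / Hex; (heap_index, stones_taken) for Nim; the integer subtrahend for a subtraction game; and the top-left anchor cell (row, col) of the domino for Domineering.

PV length from [..#./..#.]: 3 plies

ply 1, H at ..#./..#. | H00=+1→###./..#.*; H10=+1→..#./###.
ply 2, V at ###./..#. | V03=-1→####/..##*
ply 3, H at ####/..## | H10=+1→####/####*
ply 4: ####/#### is terminal -1 (V); from ..#./..#. depth 9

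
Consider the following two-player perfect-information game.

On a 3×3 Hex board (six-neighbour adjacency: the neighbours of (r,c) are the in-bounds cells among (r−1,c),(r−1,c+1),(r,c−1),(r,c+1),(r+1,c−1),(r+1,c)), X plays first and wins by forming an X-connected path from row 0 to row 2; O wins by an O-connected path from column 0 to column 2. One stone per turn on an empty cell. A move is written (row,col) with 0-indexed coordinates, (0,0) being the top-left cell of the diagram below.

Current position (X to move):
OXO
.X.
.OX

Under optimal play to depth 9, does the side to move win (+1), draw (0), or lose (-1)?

p1 X@[OXO/.X./.OX]: (1,0)[OXO/XX./.OX]+1* (1,2)[OXO/.XX/.OX]+1 (2,0)[OXO/.X./XOX]+1
p2 O@[OXO/XX./.OX]: (1,2)[OXO/XXO/.OX]-1* (2,0)[OXO/XX./OOX]-1
p3 X@[OXO/XXO/.OX]: (2,0)[OXO/XXO/XOX]+1*
p4 O@[OXO/XXO/XOX] terminal -1; root [OXO/.X./.OX] d9

value(OXO/.X./.OX, X) = +1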